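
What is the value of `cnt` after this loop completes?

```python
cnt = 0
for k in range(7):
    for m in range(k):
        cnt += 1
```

Triangle number: 0+1+2+...+6
`cnt` takes the values: 0 → 1 → 2 → 3 → 4 → 5 → 6 → 7 → 8 → 9 → 10 → 11 → 12 → 13 → 14 → 15 → 16 → 17 → 18 → 19 → 20 → 21

Answer: 21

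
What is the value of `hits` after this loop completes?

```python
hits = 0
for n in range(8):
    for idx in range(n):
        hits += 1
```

Triangle number: 0+1+2+...+7
`hits` takes the values: 0 → 1 → 2 → 3 → 4 → 5 → 6 → 7 → 8 → 9 → 10 → 11 → 12 → 13 → 14 → 15 → 16 → 17 → 18 → 19 → 20 → 21 → 22 → 23 → 24 → 25 → 26 → 27 → 28

Answer: 28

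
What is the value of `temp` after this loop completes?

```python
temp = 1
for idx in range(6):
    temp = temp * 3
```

Multiply by 3, 6 times: 1 * 3^6 = 729
`temp` takes the values: 1 → 3 → 9 → 27 → 81 → 243 → 729

Answer: 729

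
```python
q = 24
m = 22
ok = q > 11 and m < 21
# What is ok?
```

Trace:
`q = 24` → q = 24
`m = 22` → m = 22
`ok = q > 11 and m < 21` → ok = False
So ok = False

Answer: False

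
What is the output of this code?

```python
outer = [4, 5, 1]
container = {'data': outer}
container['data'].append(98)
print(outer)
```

Key concept: dict holds reference to list.
Step by step:
`outer = [4, 5, 1]` → outer = [4, 5, 1]
`container = {'data': outer}` → container = {'data': [4, 5, 1]}
`container['data'].append(98)` → outer = [4, 5, 1, 98]; container = {'data': [4, 5, 1, 98]}
`print(outer)` → prints [4, 5, 1, 98]

Answer: [4, 5, 1, 98]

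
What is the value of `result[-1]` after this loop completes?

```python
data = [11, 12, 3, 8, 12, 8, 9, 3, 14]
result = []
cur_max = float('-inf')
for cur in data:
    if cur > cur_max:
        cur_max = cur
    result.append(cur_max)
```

Running max ends at 14
`result` takes the values: [] → [11] → [11, 12] → [11, 12, 12] → [11, 12, 12, 12] → [11, 12, 12, 12, 12] → [11, 12, 12, 12, 12, 12] → [11, 12, 12, 12, 12, 12, 12] → [11, 12, 12, 12, 12, 12, 12, 12] → [11, 12, 12, 12, 12, 12, 12, 12, 14]
So `result[-1]` = 14

Answer: 14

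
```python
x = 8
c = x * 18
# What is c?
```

Trace:
`x = 8` → x = 8
`c = x * 18` → c = 144
So c = 144

Answer: 144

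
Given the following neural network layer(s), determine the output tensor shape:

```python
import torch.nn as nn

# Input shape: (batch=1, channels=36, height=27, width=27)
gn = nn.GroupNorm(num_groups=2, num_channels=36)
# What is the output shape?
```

Input: (1, 36, 27, 27) -> Output: (1, 36, 27, 27)

Answer: (1, 36, 27, 27)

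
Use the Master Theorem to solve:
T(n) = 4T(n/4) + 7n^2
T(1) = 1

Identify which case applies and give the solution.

a=4, b=4, f(n)=7n^2. log_4(4) = 1. Since c=2 > 1 and the regularity condition holds (4(n/4)^2 = (4/4^2)n^2 with 4/4^2 < 1), Case 3 applies: T(n) = Θ(f(n)) = O(n^2).

Answer: O(n^2) - Case 3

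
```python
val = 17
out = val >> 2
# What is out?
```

Trace:
`val = 17` → val = 17
`out = val >> 2` → out = 4
So out = 4

Answer: 4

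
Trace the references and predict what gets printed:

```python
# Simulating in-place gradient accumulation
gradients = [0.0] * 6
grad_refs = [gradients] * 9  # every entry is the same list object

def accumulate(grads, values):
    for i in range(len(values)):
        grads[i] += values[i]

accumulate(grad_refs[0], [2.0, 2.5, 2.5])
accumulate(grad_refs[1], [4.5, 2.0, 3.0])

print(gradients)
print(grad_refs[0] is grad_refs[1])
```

Key concept: gradient accumulation aliasing.
Step by step:
`gradients = [0.0] * 6` → gradients = [0.0, 0.0, 0.0, 0.0, 0.0, 0.0]
`grad_refs = [gradients] * 9` → grad_refs = [[0.0, 0.0, 0.0, 0.0, 0.0, 0.0], [0.0, 0.0, 0.0, 0.0, 0.0, 0.0], [0.0, 0.0, 0.0, 0.0, 0.0, 0.0], [0.0, 0.0, 0.0, 0.0, 0.0, 0.0], [0.0, 0.0, 0.0, 0.0, 0.0, 0.0], [0.0, 0.0, 0.0, 0.0, 0.0, 0.0], [0.0, 0.0, 0.0, 0.0, 0.0, 0.0], [0.0, 0.0, 0.0, 0.0, 0.0, 0.0], [0.0, 0.0, 0.0, 0.0, 0.0, 0.0]]
`accumulate(grad_refs[0], [2.0, 2.5, 2.5])` → gradients = [2.0, 2.5, 2.5, 0.0, 0.0, 0.0]; grad_refs = [[2.0, 2.5, 2.5, 0.0, 0.0, 0.0], [2.0, 2.5, 2.5, 0.0, 0.0, 0.0], [2.0, 2.5, 2.5, 0.0, 0.0, 0.0], [2.0, 2.5, 2.5, 0.0, 0.0, 0.0], [2.0, 2.5, 2.5, 0.0, 0.0, 0.0], [2.0, 2.5, 2.5, 0.0, 0.0, 0.0], [2.0, 2.5, 2.5, 0.0, 0.0, 0.0], [2.0, 2.5, 2.5, 0.0, 0.0, 0.0], [2.0, 2.5, 2.5, 0.0, 0.0, 0.0]]
`accumulate(grad_refs[1], [4.5, 2.0, 3.0])` → gradients = [6.5, 4.5, 5.5, 0.0, 0.0, 0.0]; grad_refs = [[6.5, 4.5, 5.5, 0.0, 0.0, 0.0], [6.5, 4.5, 5.5, 0.0, 0.0, 0.0], [6.5, 4.5, 5.5, 0.0, 0.0, 0.0], [6.5, 4.5, 5.5, 0.0, 0.0, 0.0], [6.5, 4.5, 5.5, 0.0, 0.0, 0.0], [6.5, 4.5, 5.5, 0.0, 0.0, 0.0], [6.5, 4.5, 5.5, 0.0, 0.0, 0.0], [6.5, 4.5, 5.5, 0.0, 0.0, 0.0], [6.5, 4.5, 5.5, 0.0, 0.0, 0.0]]
`print(gradients)` → prints [6.5, 4.5, 5.5, 0.0, 0.0, 0.0]
`print(grad_refs[0] is grad_refs[1])` → prints True

Answer:
[6.5, 4.5, 5.5, 0.0, 0.0, 0.0]
True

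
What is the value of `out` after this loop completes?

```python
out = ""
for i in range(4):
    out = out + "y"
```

Repeat 'y' 4 times
`out` takes the values: "" → "y" → "yy" → "yyy" → "yyyy"

Answer: "yyyy"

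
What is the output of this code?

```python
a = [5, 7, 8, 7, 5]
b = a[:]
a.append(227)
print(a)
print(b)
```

Key concept: slice [:] creates copy.
Step by step:
`a = [5, 7, 8, 7, 5]` → a = [5, 7, 8, 7, 5]
`b = a[:]` → b = [5, 7, 8, 7, 5]
`a.append(227)` → a = [5, 7, 8, 7, 5, 227]
`print(a)` → prints [5, 7, 8, 7, 5, 227]
`print(b)` → prints [5, 7, 8, 7, 5]

Answer:
[5, 7, 8, 7, 5, 227]
[5, 7, 8, 7, 5]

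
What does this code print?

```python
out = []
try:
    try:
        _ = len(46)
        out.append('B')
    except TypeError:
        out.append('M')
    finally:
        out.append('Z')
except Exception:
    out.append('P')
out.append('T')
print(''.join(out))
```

Execution trace: 'M' (inner except TypeError) → 'Z' (inner finally) → 'T' (after the try/except). Output: MZT

Answer: MZT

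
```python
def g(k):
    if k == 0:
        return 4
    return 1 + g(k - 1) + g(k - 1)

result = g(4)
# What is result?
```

g(k) = 1 + 2·g(k-1), g(0)=4. Closed form: (4+1)·2^4 - 1 = 79.

Answer: 79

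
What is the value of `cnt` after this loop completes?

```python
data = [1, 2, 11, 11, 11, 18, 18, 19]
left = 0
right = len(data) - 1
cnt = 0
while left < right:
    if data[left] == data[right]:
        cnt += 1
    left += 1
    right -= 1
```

Count matching pairs from ends
`cnt` takes the values: 0 → 1

Answer: 1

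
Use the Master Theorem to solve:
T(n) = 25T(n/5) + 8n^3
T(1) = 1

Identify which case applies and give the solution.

a=25, b=5, f(n)=8n^3. log_5(25) = 2. Since c=3 > 2 and the regularity condition holds (25(n/5)^3 = (25/5^3)n^3 with 25/5^3 < 1), Case 3 applies: T(n) = Θ(f(n)) = O(n^3).

Answer: O(n^3) - Case 3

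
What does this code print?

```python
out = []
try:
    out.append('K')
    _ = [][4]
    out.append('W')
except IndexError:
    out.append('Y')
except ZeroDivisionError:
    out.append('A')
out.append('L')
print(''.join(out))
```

Execution trace: 'K' (try body) → 'Y' (except IndexError) → 'L' (after the try/except). Output: KYL

Answer: KYL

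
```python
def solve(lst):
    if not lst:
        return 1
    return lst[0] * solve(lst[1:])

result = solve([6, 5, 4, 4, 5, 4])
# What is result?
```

Product over [6, 5, 4, 4, 5, 4] = 6 * 5 * 4 * 4 * 5 * 4 = 9600

Answer: 9600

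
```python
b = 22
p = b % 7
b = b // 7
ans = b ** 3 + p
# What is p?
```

Trace:
`b = 22` → b = 22
`p = b % 7` → p = 1
`b = b // 7` → b = 3
`ans = b ** 3 + p` → ans = 28
So p = 1

Answer: 1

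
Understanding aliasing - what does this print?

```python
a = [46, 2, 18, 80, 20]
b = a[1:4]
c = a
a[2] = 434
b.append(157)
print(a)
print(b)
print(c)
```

Key concept: slice vs alias.
Step by step:
`a = [46, 2, 18, 80, 20]` → a = [46, 2, 18, 80, 20]
`b = a[1:4]` → b = [2, 18, 80]
`c = a` → c = [46, 2, 18, 80, 20] (same object as a)
`a[2] = 434` → a = [46, 2, 434, 80, 20] (same object as c); c = [46, 2, 434, 80, 20] (same object as a)
`b.append(157)` → b = [2, 18, 80, 157]
`print(a)` → prints [46, 2, 434, 80, 20]
`print(b)` → prints [2, 18, 80, 157]
`print(c)` → prints [46, 2, 434, 80, 20]

Answer:
[46, 2, 434, 80, 20]
[2, 18, 80, 157]
[46, 2, 434, 80, 20]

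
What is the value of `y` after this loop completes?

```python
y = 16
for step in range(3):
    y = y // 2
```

Halve 3 times: 16 // 2^3 = 2
`y` takes the values: 16 → 8 → 4 → 2

Answer: 2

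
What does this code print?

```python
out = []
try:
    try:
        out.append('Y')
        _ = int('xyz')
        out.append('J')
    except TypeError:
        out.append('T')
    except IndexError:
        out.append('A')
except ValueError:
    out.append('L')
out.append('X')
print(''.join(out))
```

Execution trace: 'Y' (inner try body) → 'L' (outer except ValueError) → 'X' (after the try/except). Output: YLX

Answer: YLX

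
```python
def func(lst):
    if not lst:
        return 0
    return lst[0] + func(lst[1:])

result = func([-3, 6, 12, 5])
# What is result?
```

(-3) + 6 + 12 + 5 + 0 = 20

Answer: 20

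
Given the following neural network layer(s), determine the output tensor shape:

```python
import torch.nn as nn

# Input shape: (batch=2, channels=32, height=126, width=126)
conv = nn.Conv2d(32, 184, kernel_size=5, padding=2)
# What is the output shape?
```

Input: (2, 32, 126, 126) -> Output: (2, 184, 126, 126)

Answer: (2, 184, 126, 126)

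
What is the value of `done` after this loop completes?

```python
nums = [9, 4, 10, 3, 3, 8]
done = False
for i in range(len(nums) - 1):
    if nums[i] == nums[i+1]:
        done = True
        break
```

Check consecutive duplicates in [9, 4, 10, 3, 3, 8]
`done` takes the values: False → True

Answer: True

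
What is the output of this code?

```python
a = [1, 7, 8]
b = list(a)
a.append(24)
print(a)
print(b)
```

Key concept: list() constructor creates copy.
Step by step:
`a = [1, 7, 8]` → a = [1, 7, 8]
`b = list(a)` → b = [1, 7, 8]
`a.append(24)` → a = [1, 7, 8, 24]
`print(a)` → prints [1, 7, 8, 24]
`print(b)` → prints [1, 7, 8]

Answer:
[1, 7, 8, 24]
[1, 7, 8]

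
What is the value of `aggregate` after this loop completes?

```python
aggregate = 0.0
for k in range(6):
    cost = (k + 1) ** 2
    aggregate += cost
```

Sum of squared losses 1² + 2² + ... + 6²
`aggregate` takes the values: 0.0 → 1.0 → 5.0 → 14.0 → 30.0 → 55.0 → 91.0

Answer: 91.0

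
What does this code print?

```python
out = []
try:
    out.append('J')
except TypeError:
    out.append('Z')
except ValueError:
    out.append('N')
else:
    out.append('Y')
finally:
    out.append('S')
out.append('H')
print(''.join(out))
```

Execution trace: 'J' (try body, no exception) → 'Y' (else) → 'S' (finally) → 'H' (after the try/except). Output: JYSH

Answer: JYSH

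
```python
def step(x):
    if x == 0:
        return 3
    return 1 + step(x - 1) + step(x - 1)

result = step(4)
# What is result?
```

step(x) = 1 + 2·step(x-1), step(0)=3. Closed form: (3+1)·2^4 - 1 = 63.

Answer: 63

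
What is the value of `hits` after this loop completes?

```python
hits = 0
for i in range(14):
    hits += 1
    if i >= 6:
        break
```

Loop breaks when i reaches 6, hits is 7
`hits` takes the values: 0 → 1 → 2 → 3 → 4 → 5 → 6 → 7

Answer: 7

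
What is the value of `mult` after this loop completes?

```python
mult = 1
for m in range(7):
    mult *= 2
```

2^7 = 128
`mult` takes the values: 1 → 2 → 4 → 8 → 16 → 32 → 64 → 128

Answer: 128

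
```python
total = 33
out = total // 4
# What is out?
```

Trace:
`total = 33` → total = 33
`out = total // 4` → out = 8
So out = 8

Answer: 8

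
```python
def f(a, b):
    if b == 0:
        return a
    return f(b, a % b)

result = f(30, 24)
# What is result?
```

f(30, 24) -> f(24, 6) -> f(6, 0) -> 6

Answer: 6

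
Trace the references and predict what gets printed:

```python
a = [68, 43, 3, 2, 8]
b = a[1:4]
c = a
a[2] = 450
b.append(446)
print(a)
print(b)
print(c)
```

Key concept: slice vs alias.
Step by step:
`a = [68, 43, 3, 2, 8]` → a = [68, 43, 3, 2, 8]
`b = a[1:4]` → b = [43, 3, 2]
`c = a` → c = [68, 43, 3, 2, 8] (same object as a)
`a[2] = 450` → a = [68, 43, 450, 2, 8] (same object as c); c = [68, 43, 450, 2, 8] (same object as a)
`b.append(446)` → b = [43, 3, 2, 446]
`print(a)` → prints [68, 43, 450, 2, 8]
`print(b)` → prints [43, 3, 2, 446]
`print(c)` → prints [68, 43, 450, 2, 8]

Answer:
[68, 43, 450, 2, 8]
[43, 3, 2, 446]
[68, 43, 450, 2, 8]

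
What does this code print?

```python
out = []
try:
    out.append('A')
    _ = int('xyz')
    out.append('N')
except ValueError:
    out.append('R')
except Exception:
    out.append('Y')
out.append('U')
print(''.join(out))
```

Execution trace: 'A' (try body) → 'R' (except ValueError) → 'U' (after the try/except). Output: ARU

Answer: ARU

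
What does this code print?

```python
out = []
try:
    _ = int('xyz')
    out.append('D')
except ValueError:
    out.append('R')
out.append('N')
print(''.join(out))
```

Execution trace: 'R' (except ValueError) → 'N' (after the try/except). Output: RN

Answer: RN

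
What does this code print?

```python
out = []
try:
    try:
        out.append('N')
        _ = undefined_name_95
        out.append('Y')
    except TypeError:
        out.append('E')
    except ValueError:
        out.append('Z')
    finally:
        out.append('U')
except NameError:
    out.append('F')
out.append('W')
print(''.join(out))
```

Execution trace: 'N' (try body) → 'U' (finally) → 'F' (outer except NameError) → 'W' (after the try/except). Output: NUFW

Answer: NUFW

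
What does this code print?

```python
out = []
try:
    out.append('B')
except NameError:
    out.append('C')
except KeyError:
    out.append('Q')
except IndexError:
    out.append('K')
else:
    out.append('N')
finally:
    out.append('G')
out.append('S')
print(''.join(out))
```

Execution trace: 'B' (try body, no exception) → 'N' (else) → 'G' (finally) → 'S' (after the try/except). Output: BNGS

Answer: BNGS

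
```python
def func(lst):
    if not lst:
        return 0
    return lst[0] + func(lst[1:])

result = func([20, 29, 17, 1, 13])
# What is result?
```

20 + 29 + 17 + 1 + 13 + 0 = 80

Answer: 80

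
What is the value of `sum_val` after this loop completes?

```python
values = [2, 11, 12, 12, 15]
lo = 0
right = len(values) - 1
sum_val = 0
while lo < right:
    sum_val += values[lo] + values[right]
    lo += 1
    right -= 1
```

Sum of pairs from ends
`sum_val` takes the values: 0 → 17 → 40

Answer: 40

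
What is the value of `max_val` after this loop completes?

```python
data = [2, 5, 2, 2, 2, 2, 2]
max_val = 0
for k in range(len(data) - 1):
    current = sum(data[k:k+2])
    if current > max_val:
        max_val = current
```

Max sum of 2-element window in [2, 5, 2, 2, 2, 2, 2]
`max_val` takes the values: 0 → 7

Answer: 7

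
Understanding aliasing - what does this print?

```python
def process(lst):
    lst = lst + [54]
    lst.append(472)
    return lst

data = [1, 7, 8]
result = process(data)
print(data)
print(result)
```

Key concept: rebinding parameter vs mutation.
Step by step:
`data = [1, 7, 8]` → data = [1, 7, 8]
`result = process(data)` → result = [1, 7, 8, 54, 472]
`print(data)` → prints [1, 7, 8]
`print(result)` → prints [1, 7, 8, 54, 472]

Answer:
[1, 7, 8]
[1, 7, 8, 54, 472]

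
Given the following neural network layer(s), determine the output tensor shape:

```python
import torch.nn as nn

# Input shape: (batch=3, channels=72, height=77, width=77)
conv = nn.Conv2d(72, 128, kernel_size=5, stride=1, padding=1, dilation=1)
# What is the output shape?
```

Input: (3, 72, 77, 77) -> Output: (3, 128, 75, 75)

Answer: (3, 128, 75, 75)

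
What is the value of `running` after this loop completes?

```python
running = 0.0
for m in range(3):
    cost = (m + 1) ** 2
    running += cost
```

Sum of squared losses 1² + 2² + ... + 3²
`running` takes the values: 0.0 → 1.0 → 5.0 → 14.0

Answer: 14.0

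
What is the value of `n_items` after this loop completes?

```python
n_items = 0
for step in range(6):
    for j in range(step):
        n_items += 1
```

Triangle number: 0+1+2+...+5
`n_items` takes the values: 0 → 1 → 2 → 3 → 4 → 5 → 6 → 7 → 8 → 9 → 10 → 11 → 12 → 13 → 14 → 15

Answer: 15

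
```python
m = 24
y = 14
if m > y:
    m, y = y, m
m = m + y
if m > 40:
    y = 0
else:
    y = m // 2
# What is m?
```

Trace:
`m = 24` → m = 24
`y = 14` → y = 14
`if m > y: ...` → m > y is True → m = 14; y = 24
`m = m + y` → m = 38
`if m > 40: ...` → m > 40 is False, take else branch → y = 19
So m = 38

Answer: 38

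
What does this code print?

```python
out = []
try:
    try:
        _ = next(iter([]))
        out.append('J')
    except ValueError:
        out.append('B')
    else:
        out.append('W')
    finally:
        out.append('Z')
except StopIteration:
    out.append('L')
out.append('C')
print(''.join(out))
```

Execution trace: 'Z' (finally) → 'L' (outer except StopIteration) → 'C' (after the try/except). Output: ZLC

Answer: ZLC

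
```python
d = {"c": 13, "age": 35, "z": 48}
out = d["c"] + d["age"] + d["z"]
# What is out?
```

Trace:
`d = {"c": 13, "age": 35, "z": 48}` → d = {'c': 13, 'age': 35, 'z': 48}
`out = d["c"] + d["age"] + d["z"]` → out = 96
So out = 96

Answer: 96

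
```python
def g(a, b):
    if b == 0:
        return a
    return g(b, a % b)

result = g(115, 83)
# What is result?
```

g(115, 83) -> g(83, 32) -> g(32, 19) -> g(19, 13) -> g(13, 6) -> g(6, 1) -> g(1, 0) -> 1

Answer: 1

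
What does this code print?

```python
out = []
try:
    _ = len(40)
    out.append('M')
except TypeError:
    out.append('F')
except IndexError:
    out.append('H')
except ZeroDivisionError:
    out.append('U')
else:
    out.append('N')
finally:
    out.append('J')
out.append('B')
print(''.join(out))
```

Execution trace: 'F' (except TypeError) → 'J' (finally) → 'B' (after the try/except). Output: FJB

Answer: FJB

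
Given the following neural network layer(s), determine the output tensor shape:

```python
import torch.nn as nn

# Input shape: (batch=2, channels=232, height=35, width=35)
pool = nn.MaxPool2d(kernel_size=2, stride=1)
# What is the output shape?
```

Input: (2, 232, 35, 35) -> Output: (2, 232, 34, 34)

Answer: (2, 232, 34, 34)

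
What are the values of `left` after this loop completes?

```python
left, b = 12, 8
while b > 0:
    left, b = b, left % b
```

GCD of 12 and 8
`left` takes the values: 12 → 8 → 4

Answer: 4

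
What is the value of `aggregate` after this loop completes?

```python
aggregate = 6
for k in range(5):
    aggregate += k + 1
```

Start at 6, add 1 to 5 = 21
`aggregate` takes the values: 6 → 7 → 9 → 12 → 16 → 21

Answer: 21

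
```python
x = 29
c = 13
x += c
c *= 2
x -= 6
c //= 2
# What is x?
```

Trace:
`x = 29` → x = 29
`c = 13` → c = 13
`x += c` → x = 42
`c *= 2` → c = 26
`x -= 6` → x = 36
`c //= 2` → c = 13
So x = 36

Answer: 36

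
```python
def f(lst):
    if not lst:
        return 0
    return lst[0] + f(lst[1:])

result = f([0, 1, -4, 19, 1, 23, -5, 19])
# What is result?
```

0 + 1 + (-4) + 19 + 1 + 23 + (-5) + 19 + 0 = 54

Answer: 54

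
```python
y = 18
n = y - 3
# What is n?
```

Trace:
`y = 18` → y = 18
`n = y - 3` → n = 15
So n = 15

Answer: 15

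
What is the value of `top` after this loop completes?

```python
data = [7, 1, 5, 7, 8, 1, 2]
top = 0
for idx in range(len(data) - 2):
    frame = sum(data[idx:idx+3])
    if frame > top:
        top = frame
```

Max sum of 3-element window in [7, 1, 5, 7, 8, 1, 2]
`top` takes the values: 0 → 13 → 20

Answer: 20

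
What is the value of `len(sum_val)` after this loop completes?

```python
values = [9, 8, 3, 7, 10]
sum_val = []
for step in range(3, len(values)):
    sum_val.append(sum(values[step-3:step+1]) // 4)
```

Number of 4-element averages
`sum_val` takes the values: [] → [6] → [6, 7]
So `len(sum_val)` = 2

Answer: 2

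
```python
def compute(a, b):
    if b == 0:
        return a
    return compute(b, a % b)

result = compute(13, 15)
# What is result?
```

compute(13, 15) -> compute(15, 13) -> compute(13, 2) -> compute(2, 1) -> compute(1, 0) -> 1

Answer: 1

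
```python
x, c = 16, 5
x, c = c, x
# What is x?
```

Trace:
`x, c = 16, 5` → x = 16; c = 5
`x, c = c, x` → x = 5; c = 16
So x = 5

Answer: 5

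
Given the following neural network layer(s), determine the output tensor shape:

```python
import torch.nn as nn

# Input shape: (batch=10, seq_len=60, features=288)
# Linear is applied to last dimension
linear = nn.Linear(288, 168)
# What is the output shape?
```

Input: (10, 60, 288) -> Output: (10, 60, 168)

Answer: (10, 60, 168)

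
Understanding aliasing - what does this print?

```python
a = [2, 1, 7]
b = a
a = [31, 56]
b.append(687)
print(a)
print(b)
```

Key concept: rebinding vs mutation: a is rebound to a new list, b still points at the original.
Step by step:
`a = [2, 1, 7]` → a = [2, 1, 7]
`b = a` → b = [2, 1, 7] (same object as a)
`a = [31, 56]` → a = [31, 56]
`b.append(687)` → b = [2, 1, 7, 687]
`print(a)` → prints [31, 56]
`print(b)` → prints [2, 1, 7, 687]

Answer:
[31, 56]
[2, 1, 7, 687]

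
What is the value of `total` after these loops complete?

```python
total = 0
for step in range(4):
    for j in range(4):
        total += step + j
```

Sum of all step+j for step,j in 4x4
`total` takes the values: 0 → 1 → 3 → 6 → 7 → 9 → 12 → 16 → 18 → 21 → 25 → 30 → 33 → 37 → 42 → 48

Answer: 48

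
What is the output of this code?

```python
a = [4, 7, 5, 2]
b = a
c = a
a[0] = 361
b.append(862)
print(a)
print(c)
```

Key concept: multiple aliases.
Step by step:
`a = [4, 7, 5, 2]` → a = [4, 7, 5, 2]
`b = a` → b = [4, 7, 5, 2] (same object as a)
`c = a` → c = [4, 7, 5, 2] (same object as a, b)
`a[0] = 361` → a = [361, 7, 5, 2] (same object as b, c); b = [361, 7, 5, 2] (same object as a, c); c = [361, 7, 5, 2] (same object as a, b)
`b.append(862)` → a = [361, 7, 5, 2, 862] (same object as b, c); b = [361, 7, 5, 2, 862] (same object as a, c); c = [361, 7, 5, 2, 862] (same object as a, b)
`print(a)` → prints [361, 7, 5, 2, 862]
`print(c)` → prints [361, 7, 5, 2, 862]

Answer:
[361, 7, 5, 2, 862]
[361, 7, 5, 2, 862]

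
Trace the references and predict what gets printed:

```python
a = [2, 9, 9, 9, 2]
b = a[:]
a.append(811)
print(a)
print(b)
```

Key concept: slice [:] creates copy.
Step by step:
`a = [2, 9, 9, 9, 2]` → a = [2, 9, 9, 9, 2]
`b = a[:]` → b = [2, 9, 9, 9, 2]
`a.append(811)` → a = [2, 9, 9, 9, 2, 811]
`print(a)` → prints [2, 9, 9, 9, 2, 811]
`print(b)` → prints [2, 9, 9, 9, 2]

Answer:
[2, 9, 9, 9, 2, 811]
[2, 9, 9, 9, 2]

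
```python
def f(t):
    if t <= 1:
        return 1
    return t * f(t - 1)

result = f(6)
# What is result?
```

f(6) = 6 * 5 * 4 * 3 * 2 * 1 = 720

Answer: 720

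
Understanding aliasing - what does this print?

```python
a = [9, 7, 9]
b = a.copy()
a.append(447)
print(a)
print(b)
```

Key concept: list.copy() creates independent copy.
Step by step:
`a = [9, 7, 9]` → a = [9, 7, 9]
`b = a.copy()` → b = [9, 7, 9]
`a.append(447)` → a = [9, 7, 9, 447]
`print(a)` → prints [9, 7, 9, 447]
`print(b)` → prints [9, 7, 9]

Answer:
[9, 7, 9, 447]
[9, 7, 9]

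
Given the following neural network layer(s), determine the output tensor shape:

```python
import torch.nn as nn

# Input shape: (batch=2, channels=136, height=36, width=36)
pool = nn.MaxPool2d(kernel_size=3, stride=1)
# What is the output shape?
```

Input: (2, 136, 36, 36) -> Output: (2, 136, 34, 34)

Answer: (2, 136, 34, 34)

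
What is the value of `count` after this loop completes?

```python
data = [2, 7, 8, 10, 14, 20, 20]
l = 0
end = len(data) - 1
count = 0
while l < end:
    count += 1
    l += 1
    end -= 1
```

Iterations until pointers meet (list length 7)
`count` takes the values: 0 → 1 → 2 → 3

Answer: 3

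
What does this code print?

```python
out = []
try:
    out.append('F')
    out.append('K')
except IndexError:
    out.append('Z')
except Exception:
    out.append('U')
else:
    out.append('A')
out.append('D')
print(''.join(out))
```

Execution trace: 'F' (try body) → 'K' (try body, no exception) → 'A' (else) → 'D' (after the try/except). Output: FKAD

Answer: FKAD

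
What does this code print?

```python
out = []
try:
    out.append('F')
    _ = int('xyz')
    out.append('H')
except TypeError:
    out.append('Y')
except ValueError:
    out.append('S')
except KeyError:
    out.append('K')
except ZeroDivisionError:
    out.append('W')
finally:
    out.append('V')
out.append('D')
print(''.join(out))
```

Execution trace: 'F' (try body) → 'S' (except ValueError) → 'V' (finally) → 'D' (after the try/except). Output: FSVD

Answer: FSVD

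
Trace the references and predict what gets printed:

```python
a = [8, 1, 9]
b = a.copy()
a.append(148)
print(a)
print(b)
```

Key concept: list.copy() creates independent copy.
Step by step:
`a = [8, 1, 9]` → a = [8, 1, 9]
`b = a.copy()` → b = [8, 1, 9]
`a.append(148)` → a = [8, 1, 9, 148]
`print(a)` → prints [8, 1, 9, 148]
`print(b)` → prints [8, 1, 9]

Answer:
[8, 1, 9, 148]
[8, 1, 9]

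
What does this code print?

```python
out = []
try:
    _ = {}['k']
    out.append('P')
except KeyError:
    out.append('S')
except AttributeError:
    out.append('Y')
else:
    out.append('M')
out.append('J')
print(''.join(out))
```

Execution trace: 'S' (except KeyError) → 'J' (after the try/except). Output: SJ

Answer: SJ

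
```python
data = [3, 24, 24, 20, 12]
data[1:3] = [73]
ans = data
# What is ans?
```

Trace:
`data = [3, 24, 24, 20, 12]` → data = [3, 24, 24, 20, 12]
`data[1:3] = [73]` → data = [3, 73, 20, 12]
`ans = data` → ans = [3, 73, 20, 12]
So ans = [3, 73, 20, 12]

Answer: [3, 73, 20, 12]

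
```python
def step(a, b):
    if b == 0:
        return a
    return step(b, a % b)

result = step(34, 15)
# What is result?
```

step(34, 15) -> step(15, 4) -> step(4, 3) -> step(3, 1) -> step(1, 0) -> 1

Answer: 1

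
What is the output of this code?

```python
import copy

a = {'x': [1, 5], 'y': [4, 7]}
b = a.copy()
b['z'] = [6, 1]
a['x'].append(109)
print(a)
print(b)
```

Key concept: shallow copy of dict with mutable values.
Step by step:
`a = {'x': [1, 5], 'y': [4, 7]}` → a = {'x': [1, 5], 'y': [4, 7]}
`b = a.copy()` → b = {'x': [1, 5], 'y': [4, 7]}
`b['z'] = [6, 1]` → b = {'x': [1, 5], 'y': [4, 7], 'z': [6, 1]}
`a['x'].append(109)` → a = {'x': [1, 5, 109], 'y': [4, 7]}; b = {'x': [1, 5, 109], 'y': [4, 7], 'z': [6, 1]}
`print(a)` → prints {'x': [1, 5, 109], 'y': [4, 7]}
`print(b)` → prints {'x': [1, 5, 109], 'y': [4, 7], 'z': [6, 1]}

Answer:
{'x': [1, 5, 109], 'y': [4, 7]}
{'x': [1, 5, 109], 'y': [4, 7], 'z': [6, 1]}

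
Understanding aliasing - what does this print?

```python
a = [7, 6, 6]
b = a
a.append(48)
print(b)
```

Key concept: basic list aliasing.
Step by step:
`a = [7, 6, 6]` → a = [7, 6, 6]
`b = a` → b = [7, 6, 6] (same object as a)
`a.append(48)` → a = [7, 6, 6, 48] (same object as b); b = [7, 6, 6, 48] (same object as a)
`print(b)` → prints [7, 6, 6, 48]

Answer: [7, 6, 6, 48]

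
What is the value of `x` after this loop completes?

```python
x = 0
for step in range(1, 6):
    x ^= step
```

XOR of 1 to 5
`x` takes the values: 0 → 1 → 3 → 0 → 4 → 1

Answer: 1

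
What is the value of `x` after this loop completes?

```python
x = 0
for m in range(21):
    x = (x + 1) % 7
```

Increment mod 7, 21 times = 0
`x` takes the values: 0 → 1 → 2 → 3 → 4 → 5 → 6 → 0 → 1 → 2 → 3 → 4 → 5 → 6 → 0 → 1 → 2 → 3 → 4 → 5 → 6 → 0

Answer: 0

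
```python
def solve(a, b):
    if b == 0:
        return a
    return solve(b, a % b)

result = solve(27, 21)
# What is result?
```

solve(27, 21) -> solve(21, 6) -> solve(6, 3) -> solve(3, 0) -> 3

Answer: 3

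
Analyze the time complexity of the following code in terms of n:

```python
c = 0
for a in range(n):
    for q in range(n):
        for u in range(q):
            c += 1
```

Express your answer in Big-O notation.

Each loop level contributes: n × n × n. Multiplying the contributions gives O(n^3).

Answer: O(n^3)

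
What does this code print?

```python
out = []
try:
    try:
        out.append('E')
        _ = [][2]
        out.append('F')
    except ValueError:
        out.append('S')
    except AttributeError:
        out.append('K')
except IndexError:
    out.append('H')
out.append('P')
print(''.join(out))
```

Execution trace: 'E' (inner try body) → 'H' (outer except IndexError) → 'P' (after the try/except). Output: EHP

Answer: EHP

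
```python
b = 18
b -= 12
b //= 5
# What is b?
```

Trace:
`b = 18` → b = 18
`b -= 12` → b = 6
`b //= 5` → b = 1
So b = 1

Answer: 1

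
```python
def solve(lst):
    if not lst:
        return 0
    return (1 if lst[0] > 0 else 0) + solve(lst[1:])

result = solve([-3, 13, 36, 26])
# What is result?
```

Count of positive elements in [-3, 13, 36, 26] = 3

Answer: 3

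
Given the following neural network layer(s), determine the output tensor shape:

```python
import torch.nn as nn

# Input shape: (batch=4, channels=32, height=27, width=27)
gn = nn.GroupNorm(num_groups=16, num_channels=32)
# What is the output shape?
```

Input: (4, 32, 27, 27) -> Output: (4, 32, 27, 27)

Answer: (4, 32, 27, 27)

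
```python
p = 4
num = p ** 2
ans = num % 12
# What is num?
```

Trace:
`p = 4` → p = 4
`num = p ** 2` → num = 16
`ans = num % 12` → ans = 4
So num = 16

Answer: 16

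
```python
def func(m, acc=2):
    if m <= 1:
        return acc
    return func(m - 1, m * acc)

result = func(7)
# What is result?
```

Accumulator trace (n, acc): (7, 2) -> (6, 14) -> (5, 84) -> (4, 420) -> (3, 1680) -> (2, 5040) -> (1, 10080) -> return 10080

Answer: 10080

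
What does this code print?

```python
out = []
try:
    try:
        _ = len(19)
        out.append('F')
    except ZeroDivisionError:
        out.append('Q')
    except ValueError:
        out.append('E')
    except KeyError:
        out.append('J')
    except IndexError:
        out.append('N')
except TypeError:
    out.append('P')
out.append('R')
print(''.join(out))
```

Execution trace: 'P' (outer except TypeError) → 'R' (after the try/except). Output: PR

Answer: PR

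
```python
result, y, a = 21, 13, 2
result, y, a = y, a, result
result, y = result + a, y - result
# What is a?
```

Trace:
`result, y, a = 21, 13, 2` → result = 21; y = 13; a = 2
`result, y, a = y, a, result` → result = 13; y = 2; a = 21
`result, y = result + a, y - result` → result = 34; y = -11
So a = 21

Answer: 21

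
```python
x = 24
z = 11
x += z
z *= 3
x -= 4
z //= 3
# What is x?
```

Trace:
`x = 24` → x = 24
`z = 11` → z = 11
`x += z` → x = 35
`z *= 3` → z = 33
`x -= 4` → x = 31
`z //= 3` → z = 11
So x = 31

Answer: 31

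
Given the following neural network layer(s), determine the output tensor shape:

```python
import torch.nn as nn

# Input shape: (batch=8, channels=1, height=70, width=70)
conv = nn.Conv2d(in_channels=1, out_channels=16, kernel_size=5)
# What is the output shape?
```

Input: (8, 1, 70, 70) -> Output: (8, 16, 66, 66)

Answer: (8, 16, 66, 66)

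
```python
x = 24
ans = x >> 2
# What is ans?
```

Trace:
`x = 24` → x = 24
`ans = x >> 2` → ans = 6
So ans = 6

Answer: 6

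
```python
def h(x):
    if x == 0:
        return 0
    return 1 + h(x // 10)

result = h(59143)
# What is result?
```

Count of digits of 59143: 5

Answer: 5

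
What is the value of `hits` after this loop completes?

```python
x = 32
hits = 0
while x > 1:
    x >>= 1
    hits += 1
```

Count right shifts until 1
`hits` takes the values: 0 → 1 → 2 → 3 → 4 → 5

Answer: 5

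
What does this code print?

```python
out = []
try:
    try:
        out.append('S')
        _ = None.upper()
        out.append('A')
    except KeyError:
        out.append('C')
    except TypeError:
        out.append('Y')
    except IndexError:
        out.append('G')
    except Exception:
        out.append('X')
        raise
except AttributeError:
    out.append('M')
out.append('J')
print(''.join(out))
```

Execution trace: 'S' (inner try body) → 'X' (inner except Exception) → 'M' (outer except AttributeError) → 'J' (after the try/except). Output: SXMJ

Answer: SXMJ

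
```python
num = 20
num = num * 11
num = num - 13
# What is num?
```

Trace:
`num = 20` → num = 20
`num = num * 11` → num = 220
`num = num - 13` → num = 207
So num = 207

Answer: 207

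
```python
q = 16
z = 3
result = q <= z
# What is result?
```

Trace:
`q = 16` → q = 16
`z = 3` → z = 3
`result = q <= z` → result = False
So result = False

Answer: False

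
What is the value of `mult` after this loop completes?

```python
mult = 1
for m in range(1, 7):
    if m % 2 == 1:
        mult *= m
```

Product of odd numbers 1 to 6
`mult` takes the values: 1 → 3 → 15

Answer: 15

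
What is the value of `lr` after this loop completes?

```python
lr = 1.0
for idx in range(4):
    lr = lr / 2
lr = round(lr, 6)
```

Halving LR 4 times: 1 / 2^4
`lr` takes the values: 1.0 → 0.5 → 0.25 → 0.125 → 0.0625

Answer: 0.0625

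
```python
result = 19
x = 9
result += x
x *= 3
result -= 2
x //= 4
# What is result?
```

Trace:
`result = 19` → result = 19
`x = 9` → x = 9
`result += x` → result = 28
`x *= 3` → x = 27
`result -= 2` → result = 26
`x //= 4` → x = 6
So result = 26

Answer: 26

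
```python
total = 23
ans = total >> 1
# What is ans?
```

Trace:
`total = 23` → total = 23
`ans = total >> 1` → ans = 11
So ans = 11

Answer: 11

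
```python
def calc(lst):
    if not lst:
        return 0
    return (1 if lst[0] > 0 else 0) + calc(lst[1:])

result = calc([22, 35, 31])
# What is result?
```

Count of positive elements in [22, 35, 31] = 3

Answer: 3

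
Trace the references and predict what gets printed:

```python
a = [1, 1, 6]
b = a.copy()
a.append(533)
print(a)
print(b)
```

Key concept: list.copy() creates independent copy.
Step by step:
`a = [1, 1, 6]` → a = [1, 1, 6]
`b = a.copy()` → b = [1, 1, 6]
`a.append(533)` → a = [1, 1, 6, 533]
`print(a)` → prints [1, 1, 6, 533]
`print(b)` → prints [1, 1, 6]

Answer:
[1, 1, 6, 533]
[1, 1, 6]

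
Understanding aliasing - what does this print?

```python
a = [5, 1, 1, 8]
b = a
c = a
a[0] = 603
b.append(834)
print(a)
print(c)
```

Key concept: multiple aliases.
Step by step:
`a = [5, 1, 1, 8]` → a = [5, 1, 1, 8]
`b = a` → b = [5, 1, 1, 8] (same object as a)
`c = a` → c = [5, 1, 1, 8] (same object as a, b)
`a[0] = 603` → a = [603, 1, 1, 8] (same object as b, c); b = [603, 1, 1, 8] (same object as a, c); c = [603, 1, 1, 8] (same object as a, b)
`b.append(834)` → a = [603, 1, 1, 8, 834] (same object as b, c); b = [603, 1, 1, 8, 834] (same object as a, c); c = [603, 1, 1, 8, 834] (same object as a, b)
`print(a)` → prints [603, 1, 1, 8, 834]
`print(c)` → prints [603, 1, 1, 8, 834]

Answer:
[603, 1, 1, 8, 834]
[603, 1, 1, 8, 834]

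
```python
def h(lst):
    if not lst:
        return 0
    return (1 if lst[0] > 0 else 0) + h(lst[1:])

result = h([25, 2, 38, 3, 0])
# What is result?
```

Count of positive elements in [25, 2, 38, 3, 0] = 4

Answer: 4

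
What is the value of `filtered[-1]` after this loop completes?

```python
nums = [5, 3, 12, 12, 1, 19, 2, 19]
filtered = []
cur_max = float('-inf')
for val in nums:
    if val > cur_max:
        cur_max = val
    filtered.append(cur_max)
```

Running max ends at 19
`filtered` takes the values: [] → [5] → [5, 5] → [5, 5, 12] → [5, 5, 12, 12] → [5, 5, 12, 12, 12] → [5, 5, 12, 12, 12, 19] → [5, 5, 12, 12, 12, 19, 19] → [5, 5, 12, 12, 12, 19, 19, 19]
So `filtered[-1]` = 19

Answer: 19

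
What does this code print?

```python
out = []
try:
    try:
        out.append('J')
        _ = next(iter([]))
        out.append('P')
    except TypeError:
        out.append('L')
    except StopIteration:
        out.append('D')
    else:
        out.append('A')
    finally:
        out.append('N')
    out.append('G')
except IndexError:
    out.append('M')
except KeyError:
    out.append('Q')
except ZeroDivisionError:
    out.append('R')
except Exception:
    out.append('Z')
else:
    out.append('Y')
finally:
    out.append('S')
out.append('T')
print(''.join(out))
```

Execution trace: 'J' (inner try body) → 'D' (inner except StopIteration) → 'N' (inner finally) → 'G' (try body, no exception) → 'Y' (else) → 'S' (finally) → 'T' (after the try/except). Output: JDNGYST

Answer: JDNGYST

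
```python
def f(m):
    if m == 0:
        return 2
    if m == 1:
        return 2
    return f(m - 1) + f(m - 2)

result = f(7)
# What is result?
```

Build up from base cases: f(0)=2, f(1)=2, f(2)=4, f(3)=6, f(4)=10, f(5)=16, f(6)=26, ..., f(7)=42

Answer: 42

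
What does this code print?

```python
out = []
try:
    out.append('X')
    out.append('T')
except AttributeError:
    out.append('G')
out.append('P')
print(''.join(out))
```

Execution trace: 'X' (try body) → 'T' (try body, no exception) → 'P' (after the try/except). Output: XTP

Answer: XTP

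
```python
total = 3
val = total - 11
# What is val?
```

Trace:
`total = 3` → total = 3
`val = total - 11` → val = -8
So val = -8

Answer: -8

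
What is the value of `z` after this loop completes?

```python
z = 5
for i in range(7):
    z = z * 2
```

Multiply by 2, 7 times: 5 * 2^7 = 640
`z` takes the values: 5 → 10 → 20 → 40 → 80 → 160 → 320 → 640

Answer: 640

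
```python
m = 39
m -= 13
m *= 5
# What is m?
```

Trace:
`m = 39` → m = 39
`m -= 13` → m = 26
`m *= 5` → m = 130
So m = 130

Answer: 130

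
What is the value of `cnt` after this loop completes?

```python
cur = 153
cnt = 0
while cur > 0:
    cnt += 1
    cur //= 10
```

Count digits by repeated division by 10
`cnt` takes the values: 0 → 1 → 2 → 3

Answer: 3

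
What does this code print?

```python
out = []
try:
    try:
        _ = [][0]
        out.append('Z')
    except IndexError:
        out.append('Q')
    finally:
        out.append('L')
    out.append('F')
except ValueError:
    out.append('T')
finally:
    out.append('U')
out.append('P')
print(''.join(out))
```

Execution trace: 'Q' (inner except IndexError) → 'L' (inner finally) → 'F' (try body, no exception) → 'U' (finally) → 'P' (after the try/except). Output: QLFUP

Answer: QLFUP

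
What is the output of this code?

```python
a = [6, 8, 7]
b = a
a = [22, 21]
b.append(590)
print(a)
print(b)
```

Key concept: rebinding vs mutation: a is rebound to a new list, b still points at the original.
Step by step:
`a = [6, 8, 7]` → a = [6, 8, 7]
`b = a` → b = [6, 8, 7] (same object as a)
`a = [22, 21]` → a = [22, 21]
`b.append(590)` → b = [6, 8, 7, 590]
`print(a)` → prints [22, 21]
`print(b)` → prints [6, 8, 7, 590]

Answer:
[22, 21]
[6, 8, 7, 590]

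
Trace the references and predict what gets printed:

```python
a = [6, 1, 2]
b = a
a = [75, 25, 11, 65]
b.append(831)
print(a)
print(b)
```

Key concept: rebinding vs mutation: a is rebound to a new list, b still points at the original.
Step by step:
`a = [6, 1, 2]` → a = [6, 1, 2]
`b = a` → b = [6, 1, 2] (same object as a)
`a = [75, 25, 11, 65]` → a = [75, 25, 11, 65]
`b.append(831)` → b = [6, 1, 2, 831]
`print(a)` → prints [75, 25, 11, 65]
`print(b)` → prints [6, 1, 2, 831]

Answer:
[75, 25, 11, 65]
[6, 1, 2, 831]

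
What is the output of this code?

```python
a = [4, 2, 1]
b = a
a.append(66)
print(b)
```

Key concept: basic list aliasing.
Step by step:
`a = [4, 2, 1]` → a = [4, 2, 1]
`b = a` → b = [4, 2, 1] (same object as a)
`a.append(66)` → a = [4, 2, 1, 66] (same object as b); b = [4, 2, 1, 66] (same object as a)
`print(b)` → prints [4, 2, 1, 66]

Answer: [4, 2, 1, 66]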